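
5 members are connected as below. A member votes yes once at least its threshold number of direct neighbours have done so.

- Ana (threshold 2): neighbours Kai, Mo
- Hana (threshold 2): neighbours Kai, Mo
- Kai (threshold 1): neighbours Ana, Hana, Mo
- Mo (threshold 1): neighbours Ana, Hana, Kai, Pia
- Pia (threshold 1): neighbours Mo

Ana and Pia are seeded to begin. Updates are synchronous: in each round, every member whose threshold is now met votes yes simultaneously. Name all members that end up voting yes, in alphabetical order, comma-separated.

Ana, Hana, Kai, Mo, Pia

Round 1 — Ana, Pia vote yes (initial).
Round 2 — checking thresholds:
  Kai: 1 of 3 neighbours ≥ 1, votes yes.
  Mo: 2 of 4 neighbours ≥ 1, votes yes.
Round 3 — checking thresholds:
  Hana: 2 of 2 neighbours ≥ 2, votes yes.
Round 4 — no new yes votes; cascade stops.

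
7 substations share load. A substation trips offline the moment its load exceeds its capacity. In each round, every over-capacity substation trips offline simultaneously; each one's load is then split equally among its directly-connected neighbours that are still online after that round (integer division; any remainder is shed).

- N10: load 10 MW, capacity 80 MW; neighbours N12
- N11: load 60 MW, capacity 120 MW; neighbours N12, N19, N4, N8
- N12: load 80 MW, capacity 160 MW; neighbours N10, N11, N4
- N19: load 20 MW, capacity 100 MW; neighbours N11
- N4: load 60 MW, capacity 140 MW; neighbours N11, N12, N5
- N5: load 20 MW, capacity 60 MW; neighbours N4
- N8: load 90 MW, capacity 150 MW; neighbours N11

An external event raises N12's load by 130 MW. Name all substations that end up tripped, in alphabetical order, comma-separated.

Round 1 — N12 at 210 > 160. N12 trips offline.
  N12 sheds 210 MW to N10, N11, N4: 70 each.
    N10: 10+70 = 80 ≤ 80
    N11: 60+70 = 130 > 120
    N4: 60+70 = 130 ≤ 140
Round 2 — N11 trips offline.
  N11 sheds 130 MW to N19, N4, N8: 43 each (1 lost).
    N19: 20+43 = 63 ≤ 100
    N4: 130+43 = 173 > 140
    N8: 90+43 = 133 ≤ 150
Round 3 — N4 trips offline.
  N4 sheds 173 MW to N5: 173 each.
    N5: 20+173 = 193 > 60
Round 4 — N5 trips offline.
  N5 sheds 193 MW: no online neighbours, lost.
No further trips.

N11, N12, N4, N5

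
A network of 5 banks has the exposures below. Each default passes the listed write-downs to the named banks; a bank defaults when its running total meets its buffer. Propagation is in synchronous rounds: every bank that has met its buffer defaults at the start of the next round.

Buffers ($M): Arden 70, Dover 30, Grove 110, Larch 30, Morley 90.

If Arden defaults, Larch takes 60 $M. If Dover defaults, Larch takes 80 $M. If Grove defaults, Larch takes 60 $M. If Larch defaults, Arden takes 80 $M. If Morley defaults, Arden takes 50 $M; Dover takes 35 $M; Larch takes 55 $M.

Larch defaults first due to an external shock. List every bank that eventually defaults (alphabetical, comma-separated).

Arden, Larch

Round 1 — Larch defaults (initial).
  Arden: +80 → 80 ≥ 70
Round 2 — Arden defaults.
No further defaults.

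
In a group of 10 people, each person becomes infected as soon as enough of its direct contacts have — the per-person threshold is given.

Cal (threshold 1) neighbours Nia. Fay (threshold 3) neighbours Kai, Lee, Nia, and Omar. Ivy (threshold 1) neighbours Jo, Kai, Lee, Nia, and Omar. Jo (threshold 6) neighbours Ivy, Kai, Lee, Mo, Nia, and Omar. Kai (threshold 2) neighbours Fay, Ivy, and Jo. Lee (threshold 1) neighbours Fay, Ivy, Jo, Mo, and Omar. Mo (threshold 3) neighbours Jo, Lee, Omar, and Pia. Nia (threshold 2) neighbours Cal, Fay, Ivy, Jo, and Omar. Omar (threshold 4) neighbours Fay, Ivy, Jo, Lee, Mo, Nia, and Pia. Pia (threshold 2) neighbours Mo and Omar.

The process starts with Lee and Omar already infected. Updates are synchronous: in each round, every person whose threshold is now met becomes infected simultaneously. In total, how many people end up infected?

Round 1 — Lee, Omar become infected (initial).
Round 2 — checking thresholds:
  Fay: 2 of 4 neighbours < 3, below threshold.
  Ivy: 2 of 5 neighbours ≥ 1, becomes infected.
  Jo: 2 of 6 neighbours < 6, below threshold.
  Mo: 2 of 4 neighbours < 3, below threshold.
  Nia: 1 of 5 neighbours < 2, below threshold.
  Pia: 1 of 2 neighbours < 2, below threshold.
Round 3 — checking thresholds:
  Fay: 2 of 4 neighbours < 3, below threshold.
  Jo: 3 of 6 neighbours < 6, below threshold.
  Kai: 1 of 3 neighbours < 2, below threshold.
  Mo: 2 of 4 neighbours < 3, below threshold.
  Nia: 2 of 5 neighbours ≥ 2, becomes infected.
  Pia: 1 of 2 neighbours < 2, below threshold.
Round 4 — checking thresholds:
  Cal: 1 of 1 neighbours ≥ 1, becomes infected.
  Fay: 3 of 4 neighbours ≥ 3, becomes infected.
  Jo: 4 of 6 neighbours < 6, below threshold.
  Kai: 1 of 3 neighbours < 2, below threshold.
  Mo: 2 of 4 neighbours < 3, below threshold.
  Pia: 1 of 2 neighbours < 2, below threshold.
Round 5 — checking thresholds:
  Jo: 4 of 6 neighbours < 6, below threshold.
  Kai: 2 of 3 neighbours ≥ 2, becomes infected.
  Mo: 2 of 4 neighbours < 3, below threshold.
  Pia: 1 of 2 neighbours < 2, below threshold.
Round 6 — no new infections; cascade stops.

7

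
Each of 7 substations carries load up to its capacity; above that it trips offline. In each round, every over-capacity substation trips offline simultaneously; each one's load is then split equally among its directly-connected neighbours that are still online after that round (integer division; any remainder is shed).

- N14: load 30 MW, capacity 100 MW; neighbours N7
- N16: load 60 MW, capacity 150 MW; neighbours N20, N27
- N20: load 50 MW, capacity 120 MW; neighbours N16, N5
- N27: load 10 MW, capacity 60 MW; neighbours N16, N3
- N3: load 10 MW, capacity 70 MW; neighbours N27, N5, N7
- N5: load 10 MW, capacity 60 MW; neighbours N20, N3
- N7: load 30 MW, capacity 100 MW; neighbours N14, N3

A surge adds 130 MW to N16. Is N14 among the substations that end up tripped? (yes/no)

yes

Round 1 — N16 at 190 > 150. N16 trips offline.
  N16 sheds 190 MW to N20, N27: 95 each.
    N20: 50+95 = 145 > 120
    N27: 10+95 = 105 > 60
Round 2 — N20, N27 trip offline.
  N20 sheds 145 MW to N5: 145 each.
    N5: 10+145 = 155 > 60
  N27 sheds 105 MW to N3: 105 each.
    N3: 10+105 = 115 > 70
Round 3 — N3, N5 trip offline.
  N3 sheds 115 MW to N7: 115 each.
    N7: 30+115 = 145 > 100
  N5 sheds 155 MW: no online neighbours, lost.
Round 4 — N7 trips offline.
  N7 sheds 145 MW to N14: 145 each.
    N14: 30+145 = 175 > 100
Round 5 — N14 trips offline.
  N14 sheds 175 MW: no online neighbours, lost.
No further trips.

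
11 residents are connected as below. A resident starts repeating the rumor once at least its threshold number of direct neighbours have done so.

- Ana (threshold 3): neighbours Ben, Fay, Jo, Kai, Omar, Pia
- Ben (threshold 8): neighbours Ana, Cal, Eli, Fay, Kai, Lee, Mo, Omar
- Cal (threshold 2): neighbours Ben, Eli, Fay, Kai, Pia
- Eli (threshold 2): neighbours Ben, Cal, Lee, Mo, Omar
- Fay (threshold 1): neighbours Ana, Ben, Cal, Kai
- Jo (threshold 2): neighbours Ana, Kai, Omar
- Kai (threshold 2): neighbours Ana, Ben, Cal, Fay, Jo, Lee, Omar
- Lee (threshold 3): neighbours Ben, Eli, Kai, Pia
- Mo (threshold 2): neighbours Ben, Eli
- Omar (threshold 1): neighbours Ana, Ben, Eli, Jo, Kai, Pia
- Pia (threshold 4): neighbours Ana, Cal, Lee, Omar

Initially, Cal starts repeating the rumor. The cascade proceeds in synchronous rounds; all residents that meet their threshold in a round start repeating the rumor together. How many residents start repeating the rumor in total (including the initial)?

Round 1 — Cal starts repeating the rumor (initial).
Round 2 — checking thresholds:
  Ben: 1 of 8 neighbours < 8, below threshold.
  Eli: 1 of 5 neighbours < 2, below threshold.
  Fay: 1 of 4 neighbours ≥ 1, starts repeating the rumor.
  Kai: 1 of 7 neighbours < 2, below threshold.
  Pia: 1 of 4 neighbours < 4, below threshold.
Round 3 — checking thresholds:
  Ana: 1 of 6 neighbours < 3, below threshold.
  Ben: 2 of 8 neighbours < 8, below threshold.
  Eli: 1 of 5 neighbours < 2, below threshold.
  Kai: 2 of 7 neighbours ≥ 2, starts repeating the rumor.
  Pia: 1 of 4 neighbours < 4, below threshold.
Round 4 — checking thresholds:
  Ana: 2 of 6 neighbours < 3, below threshold.
  Ben: 3 of 8 neighbours < 8, below threshold.
  Eli: 1 of 5 neighbours < 2, below threshold.
  Jo: 1 of 3 neighbours < 2, below threshold.
  Lee: 1 of 4 neighbours < 3, below threshold.
  Omar: 1 of 6 neighbours ≥ 1, starts repeating the rumor.
  Pia: 1 of 4 neighbours < 4, below threshold.
Round 5 — checking thresholds:
  Ana: 3 of 6 neighbours ≥ 3, starts repeating the rumor.
  Ben: 4 of 8 neighbours < 8, below threshold.
  Eli: 2 of 5 neighbours ≥ 2, starts repeating the rumor.
  Jo: 2 of 3 neighbours ≥ 2, starts repeating the rumor.
  Lee: 1 of 4 neighbours < 3, below threshold.
  Pia: 2 of 4 neighbours < 4, below threshold.
Round 6 — no new spreads; cascade stops.

7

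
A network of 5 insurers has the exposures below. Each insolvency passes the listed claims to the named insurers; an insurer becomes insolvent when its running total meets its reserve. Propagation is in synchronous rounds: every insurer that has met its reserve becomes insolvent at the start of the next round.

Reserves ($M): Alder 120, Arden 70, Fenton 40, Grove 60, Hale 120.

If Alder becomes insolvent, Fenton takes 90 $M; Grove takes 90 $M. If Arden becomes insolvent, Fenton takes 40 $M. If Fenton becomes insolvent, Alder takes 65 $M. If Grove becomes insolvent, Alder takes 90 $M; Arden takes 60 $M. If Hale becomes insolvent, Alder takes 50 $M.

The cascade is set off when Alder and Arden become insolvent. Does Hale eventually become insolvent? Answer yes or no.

Round 1 — Alder, Arden become insolvent (initial).
  Fenton: +90+40 → 130 ≥ 40
  Grove: +90 → 90 ≥ 60
Round 2 — Fenton, Grove become insolvent.
No further insolvencies.

no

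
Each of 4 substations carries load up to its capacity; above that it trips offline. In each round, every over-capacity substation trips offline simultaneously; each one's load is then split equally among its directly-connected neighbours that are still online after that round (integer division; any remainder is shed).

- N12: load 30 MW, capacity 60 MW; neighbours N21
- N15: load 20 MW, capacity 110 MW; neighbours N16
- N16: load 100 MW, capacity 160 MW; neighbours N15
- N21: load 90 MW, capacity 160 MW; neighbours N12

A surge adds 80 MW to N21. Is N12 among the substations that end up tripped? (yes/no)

Round 1 — N21 at 170 > 160. N21 trips offline.
  N21 sheds 170 MW to N12: 170 each.
    N12: 30+170 = 200 > 60
Round 2 — N12 trips offline.
  N12 sheds 200 MW: no online neighbours, lost.
No further trips.

yes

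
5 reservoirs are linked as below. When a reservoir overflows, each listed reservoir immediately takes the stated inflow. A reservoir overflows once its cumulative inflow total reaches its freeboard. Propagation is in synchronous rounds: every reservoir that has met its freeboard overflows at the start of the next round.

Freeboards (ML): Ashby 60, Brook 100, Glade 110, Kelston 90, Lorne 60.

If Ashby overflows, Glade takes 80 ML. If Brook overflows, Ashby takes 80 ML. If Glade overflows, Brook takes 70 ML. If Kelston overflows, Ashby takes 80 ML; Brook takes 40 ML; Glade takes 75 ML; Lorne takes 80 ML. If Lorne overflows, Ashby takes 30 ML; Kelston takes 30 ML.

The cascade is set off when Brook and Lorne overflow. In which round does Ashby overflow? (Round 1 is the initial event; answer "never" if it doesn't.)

Round 1 — Brook, Lorne overflow (initial).
  Ashby: +80+30 → 110 ≥ 60
  Kelston: +30 → 30 < 90
Round 2 — Ashby overflows.
  Glade: +80 → 80 < 110
No further overflows.

2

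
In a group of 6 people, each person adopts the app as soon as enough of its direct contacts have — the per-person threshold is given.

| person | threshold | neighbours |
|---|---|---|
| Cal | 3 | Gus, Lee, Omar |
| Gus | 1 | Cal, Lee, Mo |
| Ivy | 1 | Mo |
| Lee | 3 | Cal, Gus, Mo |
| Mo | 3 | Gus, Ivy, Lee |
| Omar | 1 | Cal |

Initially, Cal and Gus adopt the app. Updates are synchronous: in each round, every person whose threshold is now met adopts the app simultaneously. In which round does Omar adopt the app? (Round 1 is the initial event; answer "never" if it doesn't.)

Round 1 — Cal, Gus adopt the app (initial).
Round 2 — checking thresholds:
  Lee: 2 of 3 neighbours < 3, below threshold.
  Mo: 1 of 3 neighbours < 3, below threshold.
  Omar: 1 of 1 neighbours ≥ 1, adopts the app.
Round 3 — no new adoptions; cascade stops.

2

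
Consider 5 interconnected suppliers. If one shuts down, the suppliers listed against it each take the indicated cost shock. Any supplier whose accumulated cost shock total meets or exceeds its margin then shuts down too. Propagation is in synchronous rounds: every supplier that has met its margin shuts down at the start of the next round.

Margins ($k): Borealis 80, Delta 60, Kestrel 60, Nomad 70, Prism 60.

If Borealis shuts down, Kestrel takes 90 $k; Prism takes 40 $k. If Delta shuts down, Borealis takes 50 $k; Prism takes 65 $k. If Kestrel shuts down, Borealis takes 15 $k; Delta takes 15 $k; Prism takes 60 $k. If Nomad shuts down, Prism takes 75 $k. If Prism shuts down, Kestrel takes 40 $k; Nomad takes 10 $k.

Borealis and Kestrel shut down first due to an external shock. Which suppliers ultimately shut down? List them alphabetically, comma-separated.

Round 1 — Borealis, Kestrel shut down (initial).
  Delta: +15 → 15 < 60
  Prism: +40+60 → 100 ≥ 60
Round 2 — Prism shuts down.
  Nomad: +10 → 10 < 70
No further shutdowns.

Borealis, Kestrel, Prism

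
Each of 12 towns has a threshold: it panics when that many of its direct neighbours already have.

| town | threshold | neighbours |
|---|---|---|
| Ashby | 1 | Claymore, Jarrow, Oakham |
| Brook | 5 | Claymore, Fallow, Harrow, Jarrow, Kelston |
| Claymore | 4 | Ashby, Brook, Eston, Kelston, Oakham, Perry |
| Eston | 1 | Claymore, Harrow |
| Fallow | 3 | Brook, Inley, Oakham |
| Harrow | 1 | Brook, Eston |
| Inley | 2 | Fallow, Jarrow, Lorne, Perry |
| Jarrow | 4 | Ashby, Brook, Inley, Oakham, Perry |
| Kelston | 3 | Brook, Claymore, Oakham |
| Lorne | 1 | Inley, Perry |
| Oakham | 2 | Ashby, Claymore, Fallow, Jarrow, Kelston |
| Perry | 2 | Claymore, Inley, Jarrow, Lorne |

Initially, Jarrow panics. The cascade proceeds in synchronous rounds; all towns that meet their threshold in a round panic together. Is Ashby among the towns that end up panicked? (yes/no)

Round 1 — Jarrow panics (initial).
Round 2 — checking thresholds:
  Ashby: 1 of 3 neighbours ≥ 1, panics.
  Brook: 1 of 5 neighbours < 5, not yet.
  Inley: 1 of 4 neighbours < 2, not yet.
  Oakham: 1 of 5 neighbours < 2, not yet.
  Perry: 1 of 4 neighbours < 2, not yet.
Round 3 — checking thresholds:
  Brook: 1 of 5 neighbours < 5, not yet.
  Claymore: 1 of 6 neighbours < 4, not yet.
  Inley: 1 of 4 neighbours < 2, not yet.
  Oakham: 2 of 5 neighbours ≥ 2, panics.
  Perry: 1 of 4 neighbours < 2, not yet.
Round 4 — no new panics; cascade stops.

yes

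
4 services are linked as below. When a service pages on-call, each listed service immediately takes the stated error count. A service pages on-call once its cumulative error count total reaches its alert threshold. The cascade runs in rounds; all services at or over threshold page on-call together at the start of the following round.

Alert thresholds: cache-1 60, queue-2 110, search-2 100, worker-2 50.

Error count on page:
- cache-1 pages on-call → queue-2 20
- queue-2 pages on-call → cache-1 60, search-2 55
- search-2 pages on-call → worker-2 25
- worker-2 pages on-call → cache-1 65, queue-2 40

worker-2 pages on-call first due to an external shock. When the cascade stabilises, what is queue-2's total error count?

60

Round 1 — worker-2 pages on-call (initial).
  cache-1: +65 → 65 ≥ 60
  queue-2: +40 → 40 < 110
Round 2 — cache-1 pages on-call.
  queue-2: +20 → 60 < 110
No further pages.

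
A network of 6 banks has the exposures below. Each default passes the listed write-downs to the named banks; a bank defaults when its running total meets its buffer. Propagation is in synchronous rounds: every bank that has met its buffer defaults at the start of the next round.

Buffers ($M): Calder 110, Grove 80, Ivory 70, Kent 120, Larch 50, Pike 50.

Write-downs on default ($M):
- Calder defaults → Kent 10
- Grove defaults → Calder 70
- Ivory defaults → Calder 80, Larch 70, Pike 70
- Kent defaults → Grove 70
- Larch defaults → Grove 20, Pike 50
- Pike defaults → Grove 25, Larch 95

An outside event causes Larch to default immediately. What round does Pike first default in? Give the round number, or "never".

Round 1 — Larch defaults (initial).
  Grove: +20 → 20 < 80
  Pike: +50 → 50 ≥ 50
Round 2 — Pike defaults.
  Grove: +25 → 45 < 80
No further defaults.

2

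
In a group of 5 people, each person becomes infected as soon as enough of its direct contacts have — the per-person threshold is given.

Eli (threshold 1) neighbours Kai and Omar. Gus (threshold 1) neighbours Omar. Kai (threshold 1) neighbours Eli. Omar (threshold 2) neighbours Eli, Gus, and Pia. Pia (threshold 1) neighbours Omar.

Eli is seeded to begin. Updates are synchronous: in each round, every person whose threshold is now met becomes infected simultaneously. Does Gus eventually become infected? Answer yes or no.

Round 1 — Eli becomes infected (initial).
Round 2 — checking thresholds:
  Kai: 1 of 1 neighbours ≥ 1, becomes infected.
  Omar: 1 of 3 neighbours < 2, holds.
Round 3 — no new infections; cascade stops.

no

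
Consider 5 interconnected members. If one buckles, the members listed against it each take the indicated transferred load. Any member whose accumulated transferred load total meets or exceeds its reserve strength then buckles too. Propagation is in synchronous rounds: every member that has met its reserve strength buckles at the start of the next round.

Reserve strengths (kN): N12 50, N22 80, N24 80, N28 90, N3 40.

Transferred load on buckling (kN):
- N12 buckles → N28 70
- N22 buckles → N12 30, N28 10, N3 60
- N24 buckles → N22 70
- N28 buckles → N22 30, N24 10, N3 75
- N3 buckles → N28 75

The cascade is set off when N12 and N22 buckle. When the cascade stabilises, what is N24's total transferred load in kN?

Round 1 — N12, N22 buckle (initial).
  N28: +70+10 → 80 < 90
  N3: +60 → 60 ≥ 40
Round 2 — N3 buckles.
  N28: +75 → 155 ≥ 90
Round 3 — N28 buckles.
  N24: +10 → 10 < 80
No further bucklings.

10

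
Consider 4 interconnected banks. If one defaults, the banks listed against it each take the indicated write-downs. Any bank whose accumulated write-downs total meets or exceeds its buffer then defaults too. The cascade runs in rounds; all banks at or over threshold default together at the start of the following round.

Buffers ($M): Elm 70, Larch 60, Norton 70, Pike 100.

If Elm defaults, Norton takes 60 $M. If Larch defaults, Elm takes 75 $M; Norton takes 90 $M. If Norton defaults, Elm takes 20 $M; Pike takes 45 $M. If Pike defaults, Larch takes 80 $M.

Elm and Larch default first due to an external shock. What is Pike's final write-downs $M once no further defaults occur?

Round 1 — Elm, Larch default (initial).
  Norton: +60+90 → 150 ≥ 70
Round 2 — Norton defaults.
  Pike: +45 → 45 < 100
No further defaults.

45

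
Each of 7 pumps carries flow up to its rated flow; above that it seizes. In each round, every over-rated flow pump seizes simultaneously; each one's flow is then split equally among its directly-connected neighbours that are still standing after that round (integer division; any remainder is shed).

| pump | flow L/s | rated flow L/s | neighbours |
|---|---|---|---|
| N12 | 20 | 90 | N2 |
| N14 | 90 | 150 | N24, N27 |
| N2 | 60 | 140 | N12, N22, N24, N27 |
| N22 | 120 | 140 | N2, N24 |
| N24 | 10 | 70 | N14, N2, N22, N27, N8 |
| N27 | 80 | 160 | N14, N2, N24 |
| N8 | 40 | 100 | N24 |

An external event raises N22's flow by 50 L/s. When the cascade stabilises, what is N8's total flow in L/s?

71

Round 1 — N22 at 170 > 140. N22 seizes.
  N22 sheds 170 L/s to N2, N24: 85 each.
    N2: 60+85 = 145 > 140
    N24: 10+85 = 95 > 70
Round 2 — N2, N24 seize.
  N2 sheds 145 L/s to N12, N27: 72 each (1 lost).
    N12: 20+72 = 92 > 90
    N27: 80+72 = 152 ≤ 160
  N24 sheds 95 L/s to N14, N27, N8: 31 each (2 lost).
    N14: 90+31 = 121 ≤ 150
    N27: 152+31 = 183 > 160
    N8: 40+31 = 71 ≤ 100
Round 3 — N12, N27 seize.
  N12 sheds 92 L/s: no online neighbours, lost.
  N27 sheds 183 L/s to N14: 183 each.
    N14: 121+183 = 304 > 150
Round 4 — N14 seizes.
  N14 sheds 304 L/s: no online neighbours, lost.
No further seizures.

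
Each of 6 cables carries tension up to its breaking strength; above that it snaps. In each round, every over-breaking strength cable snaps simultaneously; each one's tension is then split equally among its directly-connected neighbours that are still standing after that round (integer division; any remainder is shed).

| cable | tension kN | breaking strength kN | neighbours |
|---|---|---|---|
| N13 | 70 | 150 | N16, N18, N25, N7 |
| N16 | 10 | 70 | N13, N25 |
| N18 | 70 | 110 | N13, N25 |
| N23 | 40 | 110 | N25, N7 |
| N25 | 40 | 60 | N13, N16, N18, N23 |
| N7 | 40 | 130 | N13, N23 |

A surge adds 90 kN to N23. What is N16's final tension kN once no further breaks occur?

45

Round 1 — N23 at 130 > 110. N23 snaps.
  N23 sheds 130 kN to N25, N7: 65 each.
    N25: 40+65 = 105 > 60
    N7: 40+65 = 105 ≤ 130
Round 2 — N25 snaps.
  N25 sheds 105 kN to N13, N16, N18: 35 each.
    N13: 70+35 = 105 ≤ 150
    N16: 10+35 = 45 ≤ 70
    N18: 70+35 = 105 ≤ 110
No further breaks.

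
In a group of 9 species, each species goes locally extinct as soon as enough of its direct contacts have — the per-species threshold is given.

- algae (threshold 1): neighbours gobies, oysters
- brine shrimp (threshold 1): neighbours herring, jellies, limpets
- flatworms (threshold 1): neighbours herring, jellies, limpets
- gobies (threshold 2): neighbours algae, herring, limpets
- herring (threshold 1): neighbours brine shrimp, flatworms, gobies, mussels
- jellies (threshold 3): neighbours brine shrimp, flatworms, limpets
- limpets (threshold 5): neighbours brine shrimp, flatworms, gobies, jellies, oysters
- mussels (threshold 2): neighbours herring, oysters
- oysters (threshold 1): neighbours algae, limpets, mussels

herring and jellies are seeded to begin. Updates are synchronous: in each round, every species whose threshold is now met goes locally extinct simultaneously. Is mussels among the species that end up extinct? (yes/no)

no

Round 1 — herring, jellies go locally extinct (initial).
Round 2 — checking thresholds:
  brine shrimp: 2 of 3 neighbours ≥ 1, goes locally extinct.
  flatworms: 2 of 3 neighbours ≥ 1, goes locally extinct.
  gobies: 1 of 3 neighbours < 2, holds.
  limpets: 1 of 5 neighbours < 5, holds.
  mussels: 1 of 2 neighbours < 2, holds.
Round 3 — no new extinctions; cascade stops.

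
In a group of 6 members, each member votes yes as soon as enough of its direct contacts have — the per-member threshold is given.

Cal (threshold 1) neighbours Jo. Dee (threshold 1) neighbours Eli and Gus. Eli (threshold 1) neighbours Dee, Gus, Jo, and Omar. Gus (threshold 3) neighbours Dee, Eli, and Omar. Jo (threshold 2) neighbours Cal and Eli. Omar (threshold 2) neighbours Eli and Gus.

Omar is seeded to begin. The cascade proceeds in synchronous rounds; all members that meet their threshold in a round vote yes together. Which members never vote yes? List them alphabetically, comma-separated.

Round 1 — Omar votes yes (initial).
Round 2 — checking thresholds:
  Eli: 1 of 4 neighbours ≥ 1, votes yes.
  Gus: 1 of 3 neighbours < 3, not yet.
Round 3 — checking thresholds:
  Dee: 1 of 2 neighbours ≥ 1, votes yes.
  Gus: 2 of 3 neighbours < 3, not yet.
  Jo: 1 of 2 neighbours < 2, not yet.
Round 4 — checking thresholds:
  Gus: 3 of 3 neighbours ≥ 3, votes yes.
  Jo: 1 of 2 neighbours < 2, not yet.
Round 5 — no new yes votes; cascade stops.

Cal, Jo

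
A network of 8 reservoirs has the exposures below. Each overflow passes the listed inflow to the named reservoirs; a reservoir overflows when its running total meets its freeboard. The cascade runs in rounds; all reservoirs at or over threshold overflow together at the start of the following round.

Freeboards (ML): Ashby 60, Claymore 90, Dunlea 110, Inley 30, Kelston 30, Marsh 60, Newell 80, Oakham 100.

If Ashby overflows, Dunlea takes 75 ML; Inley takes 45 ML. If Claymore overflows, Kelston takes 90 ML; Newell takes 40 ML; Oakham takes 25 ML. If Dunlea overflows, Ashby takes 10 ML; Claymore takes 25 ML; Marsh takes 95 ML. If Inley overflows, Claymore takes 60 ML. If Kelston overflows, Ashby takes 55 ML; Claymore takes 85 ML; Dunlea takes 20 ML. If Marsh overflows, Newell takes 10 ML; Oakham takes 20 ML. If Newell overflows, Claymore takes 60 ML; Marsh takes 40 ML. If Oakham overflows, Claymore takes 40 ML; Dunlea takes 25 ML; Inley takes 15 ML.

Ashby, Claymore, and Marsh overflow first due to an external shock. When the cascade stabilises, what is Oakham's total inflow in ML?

Round 1 — Ashby, Claymore, Marsh overflow (initial).
  Dunlea: +75 → 75 < 110
  Inley: +45 → 45 ≥ 30
  Kelston: +90 → 90 ≥ 30
  Newell: +40+10 → 50 < 80
  Oakham: +25+20 → 45 < 100
Round 2 — Inley, Kelston overflow.
  Dunlea: +20 → 95 < 110
No further overflows.

45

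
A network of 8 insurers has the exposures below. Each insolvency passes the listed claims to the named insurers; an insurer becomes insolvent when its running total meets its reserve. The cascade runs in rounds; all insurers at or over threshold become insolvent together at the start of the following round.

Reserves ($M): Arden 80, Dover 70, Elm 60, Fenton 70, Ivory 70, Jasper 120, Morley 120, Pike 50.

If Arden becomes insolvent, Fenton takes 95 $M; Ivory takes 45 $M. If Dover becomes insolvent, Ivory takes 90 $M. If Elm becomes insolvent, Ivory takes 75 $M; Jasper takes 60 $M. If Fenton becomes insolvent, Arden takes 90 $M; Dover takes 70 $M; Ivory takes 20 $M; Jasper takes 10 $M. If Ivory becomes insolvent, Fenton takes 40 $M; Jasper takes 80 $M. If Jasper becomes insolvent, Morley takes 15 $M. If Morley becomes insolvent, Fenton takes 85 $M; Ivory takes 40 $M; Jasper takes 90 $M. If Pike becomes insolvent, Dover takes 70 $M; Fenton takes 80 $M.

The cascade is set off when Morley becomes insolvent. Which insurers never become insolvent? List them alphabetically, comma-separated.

Elm, Pike

Round 1 — Morley becomes insolvent (initial).
  Fenton: +85 → 85 ≥ 70
  Ivory: +40 → 40 < 70
  Jasper: +90 → 90 < 120
Round 2 — Fenton becomes insolvent.
  Arden: +90 → 90 ≥ 80
  Dover: +70 → 70 ≥ 70
  Ivory: +20 → 60 < 70
  Jasper: +10 → 100 < 120
Round 3 — Arden, Dover become insolvent.
  Ivory: +45+90 → 195 ≥ 70
Round 4 — Ivory becomes insolvent.
  Jasper: +80 → 180 ≥ 120
Round 5 — Jasper becomes insolvent.
No further insolvencies.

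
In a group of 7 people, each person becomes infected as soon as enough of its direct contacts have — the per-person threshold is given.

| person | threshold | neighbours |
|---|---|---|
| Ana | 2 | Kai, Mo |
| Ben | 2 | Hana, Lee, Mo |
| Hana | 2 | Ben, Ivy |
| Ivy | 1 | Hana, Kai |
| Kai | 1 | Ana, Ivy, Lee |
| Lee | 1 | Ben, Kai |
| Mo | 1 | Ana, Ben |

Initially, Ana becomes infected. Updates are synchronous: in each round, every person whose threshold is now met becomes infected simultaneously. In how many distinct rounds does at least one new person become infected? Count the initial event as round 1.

Round 1 — Ana becomes infected (initial).
Round 2 — checking thresholds:
  Kai: 1 of 3 neighbours ≥ 1, becomes infected.
  Mo: 1 of 2 neighbours ≥ 1, becomes infected.
Round 3 — checking thresholds:
  Ben: 1 of 3 neighbours < 2, below threshold.
  Ivy: 1 of 2 neighbours ≥ 1, becomes infected.
  Lee: 1 of 2 neighbours ≥ 1, becomes infected.
Round 4 — checking thresholds:
  Ben: 2 of 3 neighbours ≥ 2, becomes infected.
  Hana: 1 of 2 neighbours < 2, below threshold.
Round 5 — checking thresholds:
  Hana: 2 of 2 neighbours ≥ 2, becomes infected.
Round 6 — no new infections; cascade stops.

5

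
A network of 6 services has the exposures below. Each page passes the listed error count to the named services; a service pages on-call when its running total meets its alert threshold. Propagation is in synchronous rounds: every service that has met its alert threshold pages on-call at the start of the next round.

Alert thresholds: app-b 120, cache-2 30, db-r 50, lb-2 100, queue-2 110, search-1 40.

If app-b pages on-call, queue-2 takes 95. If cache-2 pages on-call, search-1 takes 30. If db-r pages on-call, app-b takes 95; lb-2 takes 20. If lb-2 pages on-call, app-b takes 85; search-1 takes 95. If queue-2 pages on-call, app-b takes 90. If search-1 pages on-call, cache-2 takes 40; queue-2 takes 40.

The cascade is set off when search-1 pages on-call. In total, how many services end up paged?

Round 1 — search-1 pages on-call (initial).
  cache-2: +40 → 40 ≥ 30
  queue-2: +40 → 40 < 110
Round 2 — cache-2 pages on-call.
No further pages.

2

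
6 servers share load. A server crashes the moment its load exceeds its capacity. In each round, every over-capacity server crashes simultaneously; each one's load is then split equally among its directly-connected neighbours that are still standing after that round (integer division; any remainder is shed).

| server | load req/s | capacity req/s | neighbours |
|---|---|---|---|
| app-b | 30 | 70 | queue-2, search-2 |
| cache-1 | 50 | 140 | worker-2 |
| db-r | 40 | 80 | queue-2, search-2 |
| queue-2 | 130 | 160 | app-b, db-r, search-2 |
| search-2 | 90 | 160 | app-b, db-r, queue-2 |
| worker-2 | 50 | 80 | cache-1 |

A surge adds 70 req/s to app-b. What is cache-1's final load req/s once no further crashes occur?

50

Round 1 — app-b at 100 > 70. app-b crashes.
  app-b sheds 100 req/s to queue-2, search-2: 50 each.
    queue-2: 130+50 = 180 > 160
    search-2: 90+50 = 140 ≤ 160
Round 2 — queue-2 crashes.
  queue-2 sheds 180 req/s to db-r, search-2: 90 each.
    db-r: 40+90 = 130 > 80
    search-2: 140+90 = 230 > 160
Round 3 — db-r, search-2 crash.
  db-r sheds 130 req/s: no online neighbours, lost.
  search-2 sheds 230 req/s: no online neighbours, lost.
No further crashes.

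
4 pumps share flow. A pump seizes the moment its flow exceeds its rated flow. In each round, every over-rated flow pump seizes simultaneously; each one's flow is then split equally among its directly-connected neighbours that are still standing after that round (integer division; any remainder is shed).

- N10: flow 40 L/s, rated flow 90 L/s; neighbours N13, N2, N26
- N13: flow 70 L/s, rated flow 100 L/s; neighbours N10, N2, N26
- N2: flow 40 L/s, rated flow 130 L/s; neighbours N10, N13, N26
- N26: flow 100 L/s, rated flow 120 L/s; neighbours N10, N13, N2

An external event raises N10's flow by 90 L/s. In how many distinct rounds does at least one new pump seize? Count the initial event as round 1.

3

Round 1 — N10 at 130 > 90. N10 seizes.
  N10 sheds 130 L/s to N13, N2, N26: 43 each (1 lost).
    N13: 70+43 = 113 > 100
    N2: 40+43 = 83 ≤ 130
    N26: 100+43 = 143 > 120
Round 2 — N13, N26 seize.
  N13 sheds 113 L/s to N2: 113 each.
    N2: 83+113 = 196 > 130
  N26 sheds 143 L/s to N2: 143 each.
    N2: 196+143 = 339 > 130
Round 3 — N2 seizes.
  N2 sheds 339 L/s: no online neighbours, lost.
No further seizures.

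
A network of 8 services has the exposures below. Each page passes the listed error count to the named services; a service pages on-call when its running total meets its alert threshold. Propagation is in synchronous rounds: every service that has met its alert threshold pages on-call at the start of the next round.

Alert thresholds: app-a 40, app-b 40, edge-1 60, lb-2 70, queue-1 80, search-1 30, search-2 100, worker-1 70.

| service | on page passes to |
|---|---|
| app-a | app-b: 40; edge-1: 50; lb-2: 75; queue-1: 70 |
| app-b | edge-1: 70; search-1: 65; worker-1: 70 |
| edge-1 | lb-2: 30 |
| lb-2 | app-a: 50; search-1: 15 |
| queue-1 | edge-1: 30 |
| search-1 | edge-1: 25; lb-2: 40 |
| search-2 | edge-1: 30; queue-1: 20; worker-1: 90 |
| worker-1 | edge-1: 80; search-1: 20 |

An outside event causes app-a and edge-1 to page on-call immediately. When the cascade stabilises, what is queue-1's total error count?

Round 1 — app-a, edge-1 page on-call (initial).
  app-b: +40 → 40 ≥ 40
  lb-2: +75+30 → 105 ≥ 70
  queue-1: +70 → 70 < 80
Round 2 — app-b, lb-2 page on-call.
  search-1: +65+15 → 80 ≥ 30
  worker-1: +70 → 70 ≥ 70
Round 3 — search-1, worker-1 page on-call.
No further pages.

70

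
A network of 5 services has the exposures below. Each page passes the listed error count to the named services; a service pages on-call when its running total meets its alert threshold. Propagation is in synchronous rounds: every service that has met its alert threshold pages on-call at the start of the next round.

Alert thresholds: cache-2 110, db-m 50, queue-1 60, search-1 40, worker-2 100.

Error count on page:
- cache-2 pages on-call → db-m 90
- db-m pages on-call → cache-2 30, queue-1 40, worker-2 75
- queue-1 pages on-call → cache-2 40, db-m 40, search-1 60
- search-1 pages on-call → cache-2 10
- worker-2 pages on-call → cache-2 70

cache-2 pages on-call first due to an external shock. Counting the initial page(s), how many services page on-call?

2

Round 1 — cache-2 pages on-call (initial).
  db-m: +90 → 90 ≥ 50
Round 2 — db-m pages on-call.
  queue-1: +40 → 40 < 60
  worker-2: +75 → 75 < 100
No further pages.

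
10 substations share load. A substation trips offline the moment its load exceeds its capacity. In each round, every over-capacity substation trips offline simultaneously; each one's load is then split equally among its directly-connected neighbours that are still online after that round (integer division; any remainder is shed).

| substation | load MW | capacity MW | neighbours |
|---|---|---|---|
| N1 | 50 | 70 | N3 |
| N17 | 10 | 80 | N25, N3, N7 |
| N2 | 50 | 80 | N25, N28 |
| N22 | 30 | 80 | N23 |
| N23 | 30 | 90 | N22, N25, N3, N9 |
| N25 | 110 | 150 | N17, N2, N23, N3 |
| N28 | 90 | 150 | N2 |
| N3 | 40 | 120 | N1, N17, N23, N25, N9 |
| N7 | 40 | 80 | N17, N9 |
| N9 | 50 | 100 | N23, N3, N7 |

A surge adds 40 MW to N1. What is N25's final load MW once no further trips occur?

142

Round 1 — N1 at 90 > 70. N1 trips offline.
  N1 sheds 90 MW to N3: 90 each.
    N3: 40+90 = 130 > 120
Round 2 — N3 trips offline.
  N3 sheds 130 MW to N17, N23, N25, N9: 32 each (2 lost).
    N17: 10+32 = 42 ≤ 80
    N23: 30+32 = 62 ≤ 90
    N25: 110+32 = 142 ≤ 150
    N9: 50+32 = 82 ≤ 100
No further trips.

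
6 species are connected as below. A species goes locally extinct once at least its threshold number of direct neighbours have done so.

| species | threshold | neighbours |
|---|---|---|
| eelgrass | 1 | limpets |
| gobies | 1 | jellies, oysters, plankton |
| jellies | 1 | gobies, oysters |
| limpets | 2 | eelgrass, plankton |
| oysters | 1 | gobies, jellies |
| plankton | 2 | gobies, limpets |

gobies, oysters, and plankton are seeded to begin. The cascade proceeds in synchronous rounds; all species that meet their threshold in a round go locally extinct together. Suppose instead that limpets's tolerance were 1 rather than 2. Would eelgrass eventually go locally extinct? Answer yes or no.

With limpets's tolerance at 1:
Round 1 — gobies, oysters, plankton go locally extinct (initial).
Round 2 — checking thresholds:
  jellies: 2 of 2 neighbours ≥ 1, goes locally extinct.
  limpets: 1 of 2 neighbours ≥ 1, goes locally extinct.
Round 3 — checking thresholds:
  eelgrass: 1 of 1 neighbours ≥ 1, goes locally extinct.
Round 4 — no new extinctions; cascade stops.

yes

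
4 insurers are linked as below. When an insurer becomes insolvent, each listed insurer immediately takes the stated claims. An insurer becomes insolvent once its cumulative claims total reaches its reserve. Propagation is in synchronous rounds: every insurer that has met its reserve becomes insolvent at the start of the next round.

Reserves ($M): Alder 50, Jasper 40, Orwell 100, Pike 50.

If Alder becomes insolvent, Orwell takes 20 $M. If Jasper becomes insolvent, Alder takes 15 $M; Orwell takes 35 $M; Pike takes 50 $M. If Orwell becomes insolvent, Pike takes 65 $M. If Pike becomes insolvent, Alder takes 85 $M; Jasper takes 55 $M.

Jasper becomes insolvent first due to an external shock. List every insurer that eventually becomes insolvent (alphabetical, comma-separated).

Round 1 — Jasper becomes insolvent (initial).
  Alder: +15 → 15 < 50
  Orwell: +35 → 35 < 100
  Pike: +50 → 50 ≥ 50
Round 2 — Pike becomes insolvent.
  Alder: +85 → 100 ≥ 50
Round 3 — Alder becomes insolvent.
  Orwell: +20 → 55 < 100
No further insolvencies.

Alder, Jasper, Pike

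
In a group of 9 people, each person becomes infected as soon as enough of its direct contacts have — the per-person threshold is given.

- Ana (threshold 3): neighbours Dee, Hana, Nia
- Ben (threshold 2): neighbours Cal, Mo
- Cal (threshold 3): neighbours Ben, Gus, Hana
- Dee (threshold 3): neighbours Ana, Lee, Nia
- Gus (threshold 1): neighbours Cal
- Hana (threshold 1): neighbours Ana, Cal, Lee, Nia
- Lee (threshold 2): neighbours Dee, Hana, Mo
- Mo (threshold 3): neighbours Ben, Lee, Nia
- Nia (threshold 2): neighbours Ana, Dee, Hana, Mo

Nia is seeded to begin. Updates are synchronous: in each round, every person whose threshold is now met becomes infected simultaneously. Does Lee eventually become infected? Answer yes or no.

no

Round 1 — Nia becomes infected (initial).
Round 2 — checking thresholds:
  Ana: 1 of 3 neighbours < 3, holds.
  Dee: 1 of 3 neighbours < 3, holds.
  Hana: 1 of 4 neighbours ≥ 1, becomes infected.
  Mo: 1 of 3 neighbours < 3, holds.
Round 3 — no new infections; cascade stops.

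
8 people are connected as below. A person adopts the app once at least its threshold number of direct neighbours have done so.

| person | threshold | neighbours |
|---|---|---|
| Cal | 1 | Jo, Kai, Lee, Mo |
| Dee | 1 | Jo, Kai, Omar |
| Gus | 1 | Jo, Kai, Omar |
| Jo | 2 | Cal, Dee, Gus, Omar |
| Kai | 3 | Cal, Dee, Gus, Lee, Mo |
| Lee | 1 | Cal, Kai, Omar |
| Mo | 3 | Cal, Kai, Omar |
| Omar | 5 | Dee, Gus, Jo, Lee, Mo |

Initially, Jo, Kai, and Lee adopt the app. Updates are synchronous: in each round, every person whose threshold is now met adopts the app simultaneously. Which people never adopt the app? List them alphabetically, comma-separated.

Mo, Omar

Round 1 — Jo, Kai, Lee adopt the app (initial).
Round 2 — checking thresholds:
  Cal: 3 of 4 neighbours ≥ 1, adopts the app.
  Dee: 2 of 3 neighbours ≥ 1, adopts the app.
  Gus: 2 of 3 neighbours ≥ 1, adopts the app.
  Mo: 1 of 3 neighbours < 3, holds.
  Omar: 2 of 5 neighbours < 5, holds.
Round 3 — no new adoptions; cascade stops.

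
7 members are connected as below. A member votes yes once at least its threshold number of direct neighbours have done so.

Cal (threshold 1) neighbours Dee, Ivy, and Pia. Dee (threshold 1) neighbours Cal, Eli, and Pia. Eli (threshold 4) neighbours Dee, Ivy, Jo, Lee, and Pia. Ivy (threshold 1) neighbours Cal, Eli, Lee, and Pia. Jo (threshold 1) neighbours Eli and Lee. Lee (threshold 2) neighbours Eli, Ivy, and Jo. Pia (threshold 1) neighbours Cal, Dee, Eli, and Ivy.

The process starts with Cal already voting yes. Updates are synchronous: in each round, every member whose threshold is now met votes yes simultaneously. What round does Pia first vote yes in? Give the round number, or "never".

Round 1 — Cal votes yes (initial).
Round 2 — checking thresholds:
  Dee: 1 of 3 neighbours ≥ 1, votes yes.
  Ivy: 1 of 4 neighbours ≥ 1, votes yes.
  Pia: 1 of 4 neighbours ≥ 1, votes yes.
Round 3 — no new yes votes; cascade stops.

2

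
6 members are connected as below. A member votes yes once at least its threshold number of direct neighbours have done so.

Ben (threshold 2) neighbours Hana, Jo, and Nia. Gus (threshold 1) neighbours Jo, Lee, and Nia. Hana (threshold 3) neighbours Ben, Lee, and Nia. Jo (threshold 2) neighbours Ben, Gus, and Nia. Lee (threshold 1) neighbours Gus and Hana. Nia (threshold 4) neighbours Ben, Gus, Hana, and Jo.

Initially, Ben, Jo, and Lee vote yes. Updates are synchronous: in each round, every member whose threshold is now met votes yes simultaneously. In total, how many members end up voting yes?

4

Round 1 — Ben, Jo, Lee vote yes (initial).
Round 2 — checking thresholds:
  Gus: 2 of 3 neighbours ≥ 1, votes yes.
  Hana: 2 of 3 neighbours < 3, not yet.
  Nia: 2 of 4 neighbours < 4, not yet.
Round 3 — no new yes votes; cascade stops.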